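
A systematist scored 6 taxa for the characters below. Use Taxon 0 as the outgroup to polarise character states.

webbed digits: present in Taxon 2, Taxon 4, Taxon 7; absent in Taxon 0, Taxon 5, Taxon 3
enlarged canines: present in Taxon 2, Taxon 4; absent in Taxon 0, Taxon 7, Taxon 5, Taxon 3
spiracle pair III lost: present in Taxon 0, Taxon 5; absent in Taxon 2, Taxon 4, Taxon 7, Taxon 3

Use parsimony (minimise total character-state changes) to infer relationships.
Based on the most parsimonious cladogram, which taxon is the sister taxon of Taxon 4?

Taxon 2

Character polarity is set by the outgroup: the derived state is whichever differs from the outgroup's state, so for spiracle pair III lost the derived state is 'absent', and for the remaining characters it is 'present'.
Only Taxon 2, Taxon 4, and Taxon 7 show the derived state 'present' for webbed digits, supporting them as a clade.
Only Taxon 2 and Taxon 4 show the derived state 'present' for enlarged canines, supporting them as a clade.
Only Taxon 2, Taxon 3, Taxon 4, and Taxon 7 show the derived state 'absent' for spiracle pair III lost, supporting them as a clade.
Most parsimonious ingroup topology: ((((Taxon 2,Taxon 4),Taxon 7),Taxon 3),Taxon 5).
Taxon 4 and Taxon 2 form a cherry on this tree, so they are sister taxa.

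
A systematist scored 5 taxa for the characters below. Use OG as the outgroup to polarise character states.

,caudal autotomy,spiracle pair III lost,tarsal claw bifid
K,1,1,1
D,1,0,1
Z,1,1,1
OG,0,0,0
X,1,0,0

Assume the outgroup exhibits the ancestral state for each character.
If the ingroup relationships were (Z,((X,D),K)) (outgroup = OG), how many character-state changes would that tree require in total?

5

Map each character onto (Z,((X,D),K)) (rooted by OG) and count the minimum state changes it requires (Fitch parsimony):
caudal autotomy: 1; spiracle pair III lost: 2; tarsal claw bifid: 2.
Total tree length = 5.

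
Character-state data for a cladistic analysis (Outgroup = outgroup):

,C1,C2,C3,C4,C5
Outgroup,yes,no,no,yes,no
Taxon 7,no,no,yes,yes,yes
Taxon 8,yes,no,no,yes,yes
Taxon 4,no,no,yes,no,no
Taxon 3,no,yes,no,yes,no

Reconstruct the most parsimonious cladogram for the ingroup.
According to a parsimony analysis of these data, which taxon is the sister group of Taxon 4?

Taxon 7

Character polarity is set by the outgroup: the derived state is whichever differs from the outgroup's state, so for C1, C4 the derived state is 'no', and for the remaining characters it is 'yes'.
Only Taxon 3, Taxon 4, and Taxon 7 show the derived state 'no' for C1, supporting them as a clade.
C2 (derived state 'yes') is unique to Taxon 3 (autapomorphy; uninformative for grouping).
Only Taxon 4 and Taxon 7 show the derived state 'yes' for C3, supporting them as a clade.
C4 (derived state 'no') is unique to Taxon 4 (autapomorphy; uninformative for grouping).
C5 groups Taxon 7 and Taxon 8, which is incompatible with the clades supported by the remaining characters; treating it as convergent (homoplasy) costs fewer steps than any alternative tree.
Most parsimonious ingroup topology: (((Taxon 7,Taxon 4),Taxon 3),Taxon 8).
Taxon 4 and Taxon 7 form a cherry on this tree, so they are sister taxa.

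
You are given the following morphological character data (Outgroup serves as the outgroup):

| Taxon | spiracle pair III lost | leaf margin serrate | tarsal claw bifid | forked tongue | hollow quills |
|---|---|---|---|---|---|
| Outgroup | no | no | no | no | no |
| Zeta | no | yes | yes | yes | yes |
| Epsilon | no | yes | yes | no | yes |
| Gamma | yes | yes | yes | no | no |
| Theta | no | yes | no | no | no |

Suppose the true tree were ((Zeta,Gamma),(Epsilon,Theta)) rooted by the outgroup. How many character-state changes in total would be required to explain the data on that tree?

Map each character onto ((Zeta,Gamma),(Epsilon,Theta)) (rooted by Outgroup) and count the minimum state changes it requires (Fitch parsimony):
spiracle pair III lost: 1; leaf margin serrate: 1; tarsal claw bifid: 2; forked tongue: 1; hollow quills: 2.
Total tree length = 7.

7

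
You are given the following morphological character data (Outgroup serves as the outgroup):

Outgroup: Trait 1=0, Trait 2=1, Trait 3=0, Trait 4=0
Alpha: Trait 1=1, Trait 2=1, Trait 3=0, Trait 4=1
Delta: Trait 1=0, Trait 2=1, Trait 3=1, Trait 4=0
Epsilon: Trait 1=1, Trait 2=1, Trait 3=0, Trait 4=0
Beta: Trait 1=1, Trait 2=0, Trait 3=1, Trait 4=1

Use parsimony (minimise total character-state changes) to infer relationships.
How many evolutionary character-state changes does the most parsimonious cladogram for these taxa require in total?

Character polarity is set by the outgroup: the derived state is whichever differs from the outgroup's state, so for Trait 2 the derived state is '0', and for the remaining characters it is '1'.
Trait 1 (derived state '1') is shared by Alpha, Beta, and Epsilon — a synapomorphy uniting that clade.
Trait 2 (derived state '0') is unique to Beta (autapomorphy; uninformative for grouping).
Trait 3 groups Beta and Delta, which is incompatible with the clades supported by the remaining characters; treating it as convergent (homoplasy) costs fewer steps than any alternative tree.
Trait 4 (derived state '1') is shared by Alpha and Beta — a synapomorphy uniting that clade.
Most parsimonious ingroup topology: (((Alpha,Beta),Epsilon),Delta).
Changes per character on this tree: Trait 1: 1; Trait 2: 1; Trait 3: 2; Trait 4: 1.
Total = 5.

5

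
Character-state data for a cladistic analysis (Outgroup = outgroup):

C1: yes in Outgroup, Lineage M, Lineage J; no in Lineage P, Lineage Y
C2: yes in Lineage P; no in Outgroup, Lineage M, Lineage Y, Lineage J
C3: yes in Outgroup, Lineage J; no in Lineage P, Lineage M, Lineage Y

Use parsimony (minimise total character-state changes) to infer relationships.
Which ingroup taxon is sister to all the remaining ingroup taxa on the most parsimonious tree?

Lineage J

Character polarity is set by the outgroup: the derived state is whichever differs from the outgroup's state, so for C1, C3 the derived state is 'no', and for the remaining characters it is 'yes'.
Only Lineage P and Lineage Y show the derived state 'no' for C1, supporting them as a clade.
C2: derived state 'yes' in Lineage P only — an autapomorphy, so it tells us nothing about relationships among taxa.
Only Lineage M, Lineage P, and Lineage Y show the derived state 'no' for C3, supporting them as a clade.
Most parsimonious ingroup topology: (((Lineage P,Lineage Y),Lineage M),Lineage J).
Lineage J is sister to the clade containing all other ingroup taxa, so it is the earliest-diverging (most basal) ingroup lineage.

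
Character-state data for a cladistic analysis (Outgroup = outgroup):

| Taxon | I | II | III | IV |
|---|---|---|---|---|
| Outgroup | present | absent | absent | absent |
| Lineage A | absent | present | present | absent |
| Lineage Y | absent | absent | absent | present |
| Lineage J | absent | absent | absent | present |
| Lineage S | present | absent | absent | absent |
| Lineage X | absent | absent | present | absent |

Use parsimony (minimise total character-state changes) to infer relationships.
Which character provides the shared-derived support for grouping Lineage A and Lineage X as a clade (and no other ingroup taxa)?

Character polarity is set by the outgroup: the derived state is whichever differs from the outgroup's state, so for I the derived state is 'absent', and for the remaining characters it is 'present'.
I: derived state 'absent' in Lineage A, Lineage J, Lineage X, and Lineage Y only — synapomorphy for {Lineage A, Lineage J, Lineage X, Lineage Y}.
II (derived state 'present') is unique to Lineage A (autapomorphy; uninformative for grouping).
III: derived state 'present' in Lineage A and Lineage X only — synapomorphy for {Lineage A, Lineage X}.
Only Lineage J and Lineage Y show the derived state 'present' for IV, supporting them as a clade.
Most parsimonious ingroup topology: (((Lineage A,Lineage X),(Lineage Y,Lineage J)),Lineage S).
The clade {Lineage A, Lineage X} is supported by III: its derived state 'present' occurs in exactly those taxa and in no other taxon (including the outgroup).

III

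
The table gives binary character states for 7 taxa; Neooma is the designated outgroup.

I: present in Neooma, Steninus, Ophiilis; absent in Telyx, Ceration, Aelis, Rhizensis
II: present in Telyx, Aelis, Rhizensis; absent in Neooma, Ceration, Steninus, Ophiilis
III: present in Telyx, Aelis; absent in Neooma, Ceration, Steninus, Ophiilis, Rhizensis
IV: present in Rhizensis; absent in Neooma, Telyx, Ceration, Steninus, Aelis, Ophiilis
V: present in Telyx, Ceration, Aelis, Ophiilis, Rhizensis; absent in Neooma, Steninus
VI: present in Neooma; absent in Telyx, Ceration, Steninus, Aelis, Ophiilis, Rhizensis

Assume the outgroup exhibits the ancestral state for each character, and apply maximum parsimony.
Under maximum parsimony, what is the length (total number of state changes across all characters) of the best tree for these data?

6

Character polarity is set by the outgroup: the derived state is whichever differs from the outgroup's state, so for I, VI the derived state is 'absent', and for the remaining characters it is 'present'.
I: derived state 'absent' in Aelis, Ceration, Rhizensis, and Telyx only — synapomorphy for {Aelis, Ceration, Rhizensis, Telyx}.
II: derived state 'present' in Aelis, Rhizensis, and Telyx only — synapomorphy for {Aelis, Rhizensis, Telyx}.
Only Aelis and Telyx show the derived state 'present' for III, supporting them as a clade.
IV: derived state 'present' in Rhizensis only — an autapomorphy, so it tells us nothing about relationships among taxa.
V (derived state 'present') is shared by Aelis, Ceration, Ophiilis, Rhizensis, and Telyx — a synapomorphy uniting that clade.
All ingroup taxa share the derived state 'absent' for VI; it defines the ingroup but does not resolve relationships within it.
Most parsimonious ingroup topology: (((((Telyx,Aelis),Rhizensis),Ceration),Ophiilis),Steninus).
Changes per character on this tree: I: 1; II: 1; III: 1; IV: 1; V: 1; VI: 1.
Total = 6.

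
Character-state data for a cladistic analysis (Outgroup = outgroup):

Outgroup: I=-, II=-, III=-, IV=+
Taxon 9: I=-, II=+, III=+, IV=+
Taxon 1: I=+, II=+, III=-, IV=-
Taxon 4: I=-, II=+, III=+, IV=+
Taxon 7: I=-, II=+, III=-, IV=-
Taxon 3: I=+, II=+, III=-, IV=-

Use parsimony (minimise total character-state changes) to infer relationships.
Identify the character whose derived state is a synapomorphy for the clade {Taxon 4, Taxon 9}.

III

Character polarity is set by the outgroup: the derived state is whichever differs from the outgroup's state, so for IV the derived state is '-', and for the remaining characters it is '+'.
Only Taxon 1 and Taxon 3 show the derived state '+' for I, supporting them as a clade.
All ingroup taxa share the derived state '+' for II; it defines the ingroup but does not resolve relationships within it.
Only Taxon 4 and Taxon 9 show the derived state '+' for III, supporting them as a clade.
Only Taxon 1, Taxon 3, and Taxon 7 show the derived state '-' for IV, supporting them as a clade.
Most parsimonious ingroup topology: ((Taxon 9,Taxon 4),((Taxon 1,Taxon 3),Taxon 7)).
The clade {Taxon 4, Taxon 9} is supported by III: its derived state '+' occurs in exactly those taxa and in no other taxon (including the outgroup).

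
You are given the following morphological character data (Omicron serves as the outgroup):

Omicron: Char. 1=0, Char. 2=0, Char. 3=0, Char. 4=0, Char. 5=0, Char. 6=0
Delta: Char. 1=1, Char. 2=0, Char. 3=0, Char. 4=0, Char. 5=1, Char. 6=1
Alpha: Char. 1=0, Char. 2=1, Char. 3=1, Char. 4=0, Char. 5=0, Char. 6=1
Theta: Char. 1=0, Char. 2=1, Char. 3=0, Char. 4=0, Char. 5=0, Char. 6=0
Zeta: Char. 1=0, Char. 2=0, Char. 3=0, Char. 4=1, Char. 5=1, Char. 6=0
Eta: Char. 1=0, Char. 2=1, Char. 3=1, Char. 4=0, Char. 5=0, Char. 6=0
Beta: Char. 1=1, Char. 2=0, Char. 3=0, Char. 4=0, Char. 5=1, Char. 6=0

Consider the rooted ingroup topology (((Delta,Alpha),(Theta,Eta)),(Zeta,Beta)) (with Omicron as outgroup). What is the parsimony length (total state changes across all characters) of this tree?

Map each character onto (((Delta,Alpha),(Theta,Eta)),(Zeta,Beta)) (rooted by Omicron) and count the minimum state changes it requires (Fitch parsimony):
Char. 1: 2; Char. 2: 2; Char. 3: 2; Char. 4: 1; Char. 5: 2; Char. 6: 1.
Total tree length = 10.

10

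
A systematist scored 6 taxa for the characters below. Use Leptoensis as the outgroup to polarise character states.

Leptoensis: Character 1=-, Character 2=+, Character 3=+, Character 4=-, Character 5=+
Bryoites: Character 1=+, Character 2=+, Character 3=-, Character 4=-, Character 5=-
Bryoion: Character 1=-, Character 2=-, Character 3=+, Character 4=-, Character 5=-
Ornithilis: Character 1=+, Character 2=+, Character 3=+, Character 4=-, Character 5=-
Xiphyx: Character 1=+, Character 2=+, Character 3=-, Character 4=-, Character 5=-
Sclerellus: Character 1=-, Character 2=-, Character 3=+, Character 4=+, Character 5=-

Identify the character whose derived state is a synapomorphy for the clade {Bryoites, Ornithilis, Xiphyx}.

Character 1

Character polarity is set by the outgroup: the derived state is whichever differs from the outgroup's state, so for Character 2, Character 3, Character 5 the derived state is '-', and for the remaining characters it is '+'.
Character 1: derived state '+' in Bryoites, Ornithilis, and Xiphyx only — synapomorphy for {Bryoites, Ornithilis, Xiphyx}.
Character 2: derived state '-' in Bryoion and Sclerellus only — synapomorphy for {Bryoion, Sclerellus}.
Character 3 (derived state '-') is shared by Bryoites and Xiphyx — a synapomorphy uniting that clade.
Character 4 (derived state '+') is unique to Sclerellus (autapomorphy; uninformative for grouping).
Character 5 (derived state '-') is shared by all ingroup taxa — unites the whole ingroup.
Most parsimonious ingroup topology: (((Bryoites,Xiphyx),Ornithilis),(Bryoion,Sclerellus)).
The clade {Bryoites, Ornithilis, Xiphyx} is supported by Character 1: its derived state '+' occurs in exactly those taxa and in no other taxon (including the outgroup).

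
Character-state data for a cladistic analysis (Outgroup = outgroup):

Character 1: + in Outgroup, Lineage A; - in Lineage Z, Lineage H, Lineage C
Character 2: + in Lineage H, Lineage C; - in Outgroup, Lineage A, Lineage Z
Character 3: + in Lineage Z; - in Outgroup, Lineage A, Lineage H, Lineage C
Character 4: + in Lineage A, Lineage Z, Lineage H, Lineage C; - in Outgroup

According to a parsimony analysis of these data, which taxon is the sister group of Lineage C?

Character polarity is set by the outgroup: the derived state is whichever differs from the outgroup's state, so for Character 1 the derived state is '-', and for the remaining characters it is '+'.
Character 1: derived state '-' in Lineage C, Lineage H, and Lineage Z only — synapomorphy for {Lineage C, Lineage H, Lineage Z}.
Only Lineage C and Lineage H show the derived state '+' for Character 2, supporting them as a clade.
Character 3: derived state '+' in Lineage Z only — an autapomorphy, so it tells us nothing about relationships among taxa.
Character 4 (derived state '+') is shared by all ingroup taxa — unites the whole ingroup.
Most parsimonious ingroup topology: (Lineage A,(Lineage Z,(Lineage H,Lineage C))).
Lineage C and Lineage H form a cherry on this tree, so they are sister taxa.

Lineage H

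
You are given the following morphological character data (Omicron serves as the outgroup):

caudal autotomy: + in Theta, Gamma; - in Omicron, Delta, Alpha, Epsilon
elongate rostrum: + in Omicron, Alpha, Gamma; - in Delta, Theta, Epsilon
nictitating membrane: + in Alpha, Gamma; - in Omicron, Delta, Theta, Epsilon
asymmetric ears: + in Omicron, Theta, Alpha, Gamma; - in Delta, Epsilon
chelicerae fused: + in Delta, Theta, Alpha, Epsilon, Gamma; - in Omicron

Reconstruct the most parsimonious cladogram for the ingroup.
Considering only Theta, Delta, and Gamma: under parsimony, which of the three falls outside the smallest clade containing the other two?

Gamma

Character polarity is set by the outgroup: the derived state is whichever differs from the outgroup's state, so for elongate rostrum, asymmetric ears the derived state is '-', and for the remaining characters it is '+'.
caudal autotomy groups Gamma and Theta, which is incompatible with the clades supported by the remaining characters; treating it as convergent (homoplasy) costs fewer steps than any alternative tree.
elongate rostrum: derived state '-' in Delta, Epsilon, and Theta only — synapomorphy for {Delta, Epsilon, Theta}.
nictitating membrane (derived state '+') is shared by Alpha and Gamma — a synapomorphy uniting that clade.
asymmetric ears: derived state '-' in Delta and Epsilon only — synapomorphy for {Delta, Epsilon}.
All ingroup taxa share the derived state '+' for chelicerae fused; it defines the ingroup but does not resolve relationships within it.
Most parsimonious ingroup topology: (((Delta,Epsilon),Theta),(Alpha,Gamma)).
Theta and Delta share a more recent common ancestor with each other than either does with Gamma, so Gamma is the least closely related of the three.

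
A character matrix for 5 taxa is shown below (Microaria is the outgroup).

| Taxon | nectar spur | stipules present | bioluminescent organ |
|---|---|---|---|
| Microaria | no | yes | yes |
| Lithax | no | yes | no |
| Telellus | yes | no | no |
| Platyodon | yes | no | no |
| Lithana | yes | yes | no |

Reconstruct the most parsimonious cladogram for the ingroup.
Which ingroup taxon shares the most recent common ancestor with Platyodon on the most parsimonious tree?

Character polarity is set by the outgroup: the derived state is whichever differs from the outgroup's state, so for stipules present, bioluminescent organ the derived state is 'no', and for the remaining characters it is 'yes'.
nectar spur: derived state 'yes' in Lithana, Platyodon, and Telellus only — synapomorphy for {Lithana, Platyodon, Telellus}.
stipules present (derived state 'no') is shared by Platyodon and Telellus — a synapomorphy uniting that clade.
bioluminescent organ (derived state 'no') is shared by all ingroup taxa — unites the whole ingroup.
Most parsimonious ingroup topology: (Lithax,((Telellus,Platyodon),Lithana)).
Platyodon and Telellus form a cherry on this tree, so they are sister taxa.

Telellus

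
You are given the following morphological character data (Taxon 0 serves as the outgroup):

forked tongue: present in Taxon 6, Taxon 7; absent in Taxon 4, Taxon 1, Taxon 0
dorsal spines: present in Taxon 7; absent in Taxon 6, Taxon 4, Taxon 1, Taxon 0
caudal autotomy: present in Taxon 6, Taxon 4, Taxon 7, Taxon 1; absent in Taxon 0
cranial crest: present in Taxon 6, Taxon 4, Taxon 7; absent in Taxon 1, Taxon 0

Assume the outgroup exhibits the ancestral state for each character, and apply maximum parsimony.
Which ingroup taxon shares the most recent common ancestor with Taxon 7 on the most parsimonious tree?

The outgroup has state 'absent' for every character, so 'present' is the derived state throughout.
forked tongue (derived state 'present') is shared by Taxon 6 and Taxon 7 — a synapomorphy uniting that clade.
dorsal spines (derived state 'present') is unique to Taxon 7 (autapomorphy; uninformative for grouping).
caudal autotomy (derived state 'present') is shared by all ingroup taxa — unites the whole ingroup.
Only Taxon 4, Taxon 6, and Taxon 7 show the derived state 'present' for cranial crest, supporting them as a clade.
Most parsimonious ingroup topology: (((Taxon 7,Taxon 6),Taxon 4),Taxon 1).
Taxon 7 and Taxon 6 form a cherry on this tree, so they are sister taxa.

Taxon 6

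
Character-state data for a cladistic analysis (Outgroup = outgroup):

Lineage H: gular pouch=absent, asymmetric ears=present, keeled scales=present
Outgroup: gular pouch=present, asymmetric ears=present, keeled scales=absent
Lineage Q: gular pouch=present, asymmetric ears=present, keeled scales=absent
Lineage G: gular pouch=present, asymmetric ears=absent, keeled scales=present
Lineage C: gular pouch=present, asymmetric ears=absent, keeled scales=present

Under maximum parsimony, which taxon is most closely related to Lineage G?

Character polarity is set by the outgroup: the derived state is whichever differs from the outgroup's state, so for gular pouch, asymmetric ears the derived state is 'absent', and for the remaining characters it is 'present'.
gular pouch (derived state 'absent') is unique to Lineage H (autapomorphy; uninformative for grouping).
asymmetric ears: derived state 'absent' in Lineage C and Lineage G only — synapomorphy for {Lineage C, Lineage G}.
Only Lineage C, Lineage G, and Lineage H show the derived state 'present' for keeled scales, supporting them as a clade.
Most parsimonious ingroup topology: (((Lineage C,Lineage G),Lineage H),Lineage Q).
Lineage G and Lineage C form a cherry on this tree, so they are sister taxa.

Lineage C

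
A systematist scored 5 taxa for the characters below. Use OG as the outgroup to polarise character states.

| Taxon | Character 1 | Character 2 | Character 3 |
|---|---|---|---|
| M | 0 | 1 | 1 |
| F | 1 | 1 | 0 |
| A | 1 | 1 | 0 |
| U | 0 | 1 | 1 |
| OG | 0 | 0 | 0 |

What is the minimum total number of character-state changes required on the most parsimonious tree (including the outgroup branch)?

3

The outgroup has state '0' for every character, so '1' is the derived state throughout.
Character 1: derived state '1' in A and F only — synapomorphy for {A, F}.
All ingroup taxa share the derived state '1' for Character 2; it defines the ingroup but does not resolve relationships within it.
Only M and U show the derived state '1' for Character 3, supporting them as a clade.
Most parsimonious ingroup topology: ((F,A),(U,M)).
Changes per character on this tree: Character 1: 1; Character 2: 1; Character 3: 1.
Total = 3.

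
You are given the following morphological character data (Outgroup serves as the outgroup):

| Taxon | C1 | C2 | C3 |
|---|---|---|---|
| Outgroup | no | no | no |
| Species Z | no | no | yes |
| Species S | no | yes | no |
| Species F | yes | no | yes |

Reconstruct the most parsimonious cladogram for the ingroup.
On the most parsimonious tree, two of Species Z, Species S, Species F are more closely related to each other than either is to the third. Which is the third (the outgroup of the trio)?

The outgroup has state 'no' for every character, so 'yes' is the derived state throughout.
C1 (derived state 'yes') is unique to Species F (autapomorphy; uninformative for grouping).
C2: derived state 'yes' in Species S only — an autapomorphy, so it tells us nothing about relationships among taxa.
Only Species F and Species Z show the derived state 'yes' for C3, supporting them as a clade.
Most parsimonious ingroup topology: ((Species Z,Species F),Species S).
Species Z and Species F share a more recent common ancestor with each other than either does with Species S, so Species S is the least closely related of the three.

Species S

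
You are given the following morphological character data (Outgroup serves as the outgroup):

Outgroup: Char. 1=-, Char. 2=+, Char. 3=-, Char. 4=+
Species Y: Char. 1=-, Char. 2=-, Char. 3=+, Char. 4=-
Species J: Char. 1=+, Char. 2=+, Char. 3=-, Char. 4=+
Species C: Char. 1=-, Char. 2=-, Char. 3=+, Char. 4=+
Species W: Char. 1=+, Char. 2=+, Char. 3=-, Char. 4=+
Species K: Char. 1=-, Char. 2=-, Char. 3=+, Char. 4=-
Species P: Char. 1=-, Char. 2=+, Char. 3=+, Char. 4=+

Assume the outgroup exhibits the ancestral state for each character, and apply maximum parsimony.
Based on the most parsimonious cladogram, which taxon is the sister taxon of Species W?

Character polarity is set by the outgroup: the derived state is whichever differs from the outgroup's state, so for Char. 2, Char. 4 the derived state is '-', and for the remaining characters it is '+'.
Char. 1 (derived state '+') is shared by Species J and Species W — a synapomorphy uniting that clade.
Char. 2: derived state '-' in Species C, Species K, and Species Y only — synapomorphy for {Species C, Species K, Species Y}.
Only Species C, Species K, Species P, and Species Y show the derived state '+' for Char. 3, supporting them as a clade.
Char. 4: derived state '-' in Species K and Species Y only — synapomorphy for {Species K, Species Y}.
Most parsimonious ingroup topology: ((((Species Y,Species K),Species C),Species P),(Species J,Species W)).
Species W and Species J form a cherry on this tree, so they are sister taxa.

Species J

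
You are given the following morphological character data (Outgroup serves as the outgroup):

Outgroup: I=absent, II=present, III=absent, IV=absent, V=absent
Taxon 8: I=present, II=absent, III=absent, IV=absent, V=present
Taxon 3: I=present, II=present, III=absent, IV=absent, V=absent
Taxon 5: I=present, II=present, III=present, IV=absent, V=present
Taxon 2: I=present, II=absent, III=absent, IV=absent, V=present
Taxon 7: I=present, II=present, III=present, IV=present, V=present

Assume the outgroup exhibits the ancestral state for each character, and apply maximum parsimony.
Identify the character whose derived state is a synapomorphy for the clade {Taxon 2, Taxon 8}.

II

Character polarity is set by the outgroup: the derived state is whichever differs from the outgroup's state, so for II the derived state is 'absent', and for the remaining characters it is 'present'.
I (derived state 'present') is shared by all ingroup taxa — unites the whole ingroup.
II: derived state 'absent' in Taxon 2 and Taxon 8 only — synapomorphy for {Taxon 2, Taxon 8}.
III: derived state 'present' in Taxon 5 and Taxon 7 only — synapomorphy for {Taxon 5, Taxon 7}.
IV: derived state 'present' in Taxon 7 only — an autapomorphy, so it tells us nothing about relationships among taxa.
V (derived state 'present') is shared by Taxon 2, Taxon 5, Taxon 7, and Taxon 8 — a synapomorphy uniting that clade.
Most parsimonious ingroup topology: (((Taxon 2,Taxon 8),(Taxon 5,Taxon 7)),Taxon 3).
The clade {Taxon 2, Taxon 8} is supported by II: its derived state 'absent' occurs in exactly those taxa and in no other taxon (including the outgroup).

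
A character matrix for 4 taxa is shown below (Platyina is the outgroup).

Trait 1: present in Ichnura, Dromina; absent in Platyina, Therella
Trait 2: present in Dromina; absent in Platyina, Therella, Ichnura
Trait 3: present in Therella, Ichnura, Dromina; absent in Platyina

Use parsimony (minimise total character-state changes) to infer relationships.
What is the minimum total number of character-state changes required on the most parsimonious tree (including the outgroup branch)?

The outgroup has state 'absent' for every character, so 'present' is the derived state throughout.
Trait 1: derived state 'present' in Dromina and Ichnura only — synapomorphy for {Dromina, Ichnura}.
Trait 2 (derived state 'present') is unique to Dromina (autapomorphy; uninformative for grouping).
Trait 3 (derived state 'present') is shared by all ingroup taxa — unites the whole ingroup.
Most parsimonious ingroup topology: (Therella,(Ichnura,Dromina)).
Changes per character on this tree: Trait 1: 1; Trait 2: 1; Trait 3: 1.
Total = 3.

3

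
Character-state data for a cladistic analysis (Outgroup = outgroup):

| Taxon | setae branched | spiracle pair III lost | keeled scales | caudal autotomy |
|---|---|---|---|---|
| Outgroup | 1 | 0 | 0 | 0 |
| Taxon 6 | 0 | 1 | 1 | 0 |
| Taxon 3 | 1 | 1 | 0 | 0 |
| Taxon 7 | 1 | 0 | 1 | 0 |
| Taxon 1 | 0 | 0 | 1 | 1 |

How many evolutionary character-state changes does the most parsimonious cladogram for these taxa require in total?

Character polarity is set by the outgroup: the derived state is whichever differs from the outgroup's state, so for setae branched the derived state is '0', and for the remaining characters it is '1'.
Only Taxon 1 and Taxon 6 show the derived state '0' for setae branched, supporting them as a clade.
spiracle pair III lost groups Taxon 3 and Taxon 6, which is incompatible with the clades supported by the remaining characters; treating it as convergent (homoplasy) costs fewer steps than any alternative tree.
keeled scales: derived state '1' in Taxon 1, Taxon 6, and Taxon 7 only — synapomorphy for {Taxon 1, Taxon 6, Taxon 7}.
caudal autotomy: derived state '1' in Taxon 1 only — an autapomorphy, so it tells us nothing about relationships among taxa.
Most parsimonious ingroup topology: (((Taxon 6,Taxon 1),Taxon 7),Taxon 3).
Changes per character on this tree: setae branched: 1; spiracle pair III lost: 2; keeled scales: 1; caudal autotomy: 1.
Total = 5.

5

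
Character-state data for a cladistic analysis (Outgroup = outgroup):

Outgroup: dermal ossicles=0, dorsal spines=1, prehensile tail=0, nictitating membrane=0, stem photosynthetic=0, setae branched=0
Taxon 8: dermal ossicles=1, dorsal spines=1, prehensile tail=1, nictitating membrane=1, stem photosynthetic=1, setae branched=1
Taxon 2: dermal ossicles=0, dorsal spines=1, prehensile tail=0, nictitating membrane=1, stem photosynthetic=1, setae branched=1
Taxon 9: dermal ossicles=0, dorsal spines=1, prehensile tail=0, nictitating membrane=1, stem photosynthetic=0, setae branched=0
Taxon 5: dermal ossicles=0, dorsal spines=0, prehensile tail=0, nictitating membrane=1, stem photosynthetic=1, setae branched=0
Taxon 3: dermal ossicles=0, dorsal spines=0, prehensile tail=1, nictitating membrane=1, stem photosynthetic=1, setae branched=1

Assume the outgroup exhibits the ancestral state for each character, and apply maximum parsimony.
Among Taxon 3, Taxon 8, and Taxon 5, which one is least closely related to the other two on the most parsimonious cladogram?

Character polarity is set by the outgroup: the derived state is whichever differs from the outgroup's state, so for dorsal spines the derived state is '0', and for the remaining characters it is '1'.
dermal ossicles (derived state '1') is unique to Taxon 8 (autapomorphy; uninformative for grouping).
dorsal spines groups Taxon 3 and Taxon 5, which is incompatible with the clades supported by the remaining characters; treating it as convergent (homoplasy) costs fewer steps than any alternative tree.
prehensile tail (derived state '1') is shared by Taxon 3 and Taxon 8 — a synapomorphy uniting that clade.
All ingroup taxa share the derived state '1' for nictitating membrane; it defines the ingroup but does not resolve relationships within it.
stem photosynthetic: derived state '1' in Taxon 2, Taxon 3, Taxon 5, and Taxon 8 only — synapomorphy for {Taxon 2, Taxon 3, Taxon 5, Taxon 8}.
Only Taxon 2, Taxon 3, and Taxon 8 show the derived state '1' for setae branched, supporting them as a clade.
Most parsimonious ingroup topology: ((((Taxon 8,Taxon 3),Taxon 2),Taxon 5),Taxon 9).
Taxon 3 and Taxon 8 share a more recent common ancestor with each other than either does with Taxon 5, so Taxon 5 is the least closely related of the three.

Taxon 5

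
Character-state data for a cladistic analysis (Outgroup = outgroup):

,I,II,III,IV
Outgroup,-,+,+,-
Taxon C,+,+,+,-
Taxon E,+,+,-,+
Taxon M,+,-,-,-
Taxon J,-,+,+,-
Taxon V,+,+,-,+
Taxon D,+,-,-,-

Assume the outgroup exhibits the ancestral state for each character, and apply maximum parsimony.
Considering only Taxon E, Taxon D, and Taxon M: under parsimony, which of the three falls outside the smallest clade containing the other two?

Taxon E

Character polarity is set by the outgroup: the derived state is whichever differs from the outgroup's state, so for II, III the derived state is '-', and for the remaining characters it is '+'.
I (derived state '+') is shared by Taxon C, Taxon D, Taxon E, Taxon M, and Taxon V — a synapomorphy uniting that clade.
II: derived state '-' in Taxon D and Taxon M only — synapomorphy for {Taxon D, Taxon M}.
Only Taxon D, Taxon E, Taxon M, and Taxon V show the derived state '-' for III, supporting them as a clade.
IV: derived state '+' in Taxon E and Taxon V only — synapomorphy for {Taxon E, Taxon V}.
Most parsimonious ingroup topology: ((Taxon C,((Taxon E,Taxon V),(Taxon M,Taxon D))),Taxon J).
Taxon M and Taxon D share a more recent common ancestor with each other than either does with Taxon E, so Taxon E is the least closely related of the three.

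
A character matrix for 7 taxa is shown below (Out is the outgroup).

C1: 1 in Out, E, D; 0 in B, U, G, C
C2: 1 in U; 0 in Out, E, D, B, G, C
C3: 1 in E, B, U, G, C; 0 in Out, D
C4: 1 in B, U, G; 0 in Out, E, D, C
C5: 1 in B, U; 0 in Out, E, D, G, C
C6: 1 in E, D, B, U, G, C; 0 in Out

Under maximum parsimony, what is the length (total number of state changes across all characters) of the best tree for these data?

Character polarity is set by the outgroup: the derived state is whichever differs from the outgroup's state, so for C1 the derived state is '0', and for the remaining characters it is '1'.
C1 (derived state '0') is shared by B, C, G, and U — a synapomorphy uniting that clade.
C2: derived state '1' in U only — an autapomorphy, so it tells us nothing about relationships among taxa.
C3 (derived state '1') is shared by B, C, E, G, and U — a synapomorphy uniting that clade.
C4: derived state '1' in B, G, and U only — synapomorphy for {B, G, U}.
C5 (derived state '1') is shared by B and U — a synapomorphy uniting that clade.
All ingroup taxa share the derived state '1' for C6; it defines the ingroup but does not resolve relationships within it.
Most parsimonious ingroup topology: ((E,(((B,U),G),C)),D).
Changes per character on this tree: C1: 1; C2: 1; C3: 1; C4: 1; C5: 1; C6: 1.
Total = 6.

6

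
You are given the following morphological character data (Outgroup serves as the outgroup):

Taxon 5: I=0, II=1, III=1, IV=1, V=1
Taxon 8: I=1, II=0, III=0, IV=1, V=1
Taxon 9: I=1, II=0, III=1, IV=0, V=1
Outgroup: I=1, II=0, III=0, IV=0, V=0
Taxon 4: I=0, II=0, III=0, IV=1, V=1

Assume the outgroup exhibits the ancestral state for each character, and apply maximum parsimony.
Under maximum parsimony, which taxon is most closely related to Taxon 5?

Character polarity is set by the outgroup: the derived state is whichever differs from the outgroup's state, so for I the derived state is '0', and for the remaining characters it is '1'.
I: derived state '0' in Taxon 4 and Taxon 5 only — synapomorphy for {Taxon 4, Taxon 5}.
II: derived state '1' in Taxon 5 only — an autapomorphy, so it tells us nothing about relationships among taxa.
III groups Taxon 5 and Taxon 9, which is incompatible with the clades supported by the remaining characters; treating it as convergent (homoplasy) costs fewer steps than any alternative tree.
IV (derived state '1') is shared by Taxon 4, Taxon 5, and Taxon 8 — a synapomorphy uniting that clade.
All ingroup taxa share the derived state '1' for V; it defines the ingroup but does not resolve relationships within it.
Most parsimonious ingroup topology: ((Taxon 8,(Taxon 5,Taxon 4)),Taxon 9).
Taxon 5 and Taxon 4 form a cherry on this tree, so they are sister taxa.

Taxon 4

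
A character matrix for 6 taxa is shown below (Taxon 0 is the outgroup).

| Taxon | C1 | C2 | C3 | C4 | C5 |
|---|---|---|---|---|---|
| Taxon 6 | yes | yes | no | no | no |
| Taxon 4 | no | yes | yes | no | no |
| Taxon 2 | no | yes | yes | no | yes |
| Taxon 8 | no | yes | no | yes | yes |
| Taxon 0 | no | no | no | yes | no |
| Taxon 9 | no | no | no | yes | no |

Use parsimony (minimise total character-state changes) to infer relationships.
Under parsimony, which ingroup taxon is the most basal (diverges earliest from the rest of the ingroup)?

Character polarity is set by the outgroup: the derived state is whichever differs from the outgroup's state, so for C4 the derived state is 'no', and for the remaining characters it is 'yes'.
C1: derived state 'yes' in Taxon 6 only — an autapomorphy, so it tells us nothing about relationships among taxa.
C2: derived state 'yes' in Taxon 2, Taxon 4, Taxon 6, and Taxon 8 only — synapomorphy for {Taxon 2, Taxon 4, Taxon 6, Taxon 8}.
C3 (derived state 'yes') is shared by Taxon 2 and Taxon 4 — a synapomorphy uniting that clade.
Only Taxon 2, Taxon 4, and Taxon 6 show the derived state 'no' for C4, supporting them as a clade.
C5 groups Taxon 2 and Taxon 8, which is incompatible with the clades supported by the remaining characters; treating it as convergent (homoplasy) costs fewer steps than any alternative tree.
Most parsimonious ingroup topology: ((Taxon 8,((Taxon 4,Taxon 2),Taxon 6)),Taxon 9).
Taxon 9 is sister to the clade containing all other ingroup taxa, so it is the earliest-diverging (most basal) ingroup lineage.

Taxon 9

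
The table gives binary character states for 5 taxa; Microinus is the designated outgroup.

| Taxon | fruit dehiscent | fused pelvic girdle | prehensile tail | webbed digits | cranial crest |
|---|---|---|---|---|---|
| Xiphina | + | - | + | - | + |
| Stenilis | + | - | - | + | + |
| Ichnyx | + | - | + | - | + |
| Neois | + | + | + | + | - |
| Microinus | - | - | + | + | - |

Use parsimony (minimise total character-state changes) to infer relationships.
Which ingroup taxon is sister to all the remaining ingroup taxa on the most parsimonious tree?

Neois

Character polarity is set by the outgroup: the derived state is whichever differs from the outgroup's state, so for prehensile tail, webbed digits the derived state is '-', and for the remaining characters it is '+'.
All ingroup taxa share the derived state '+' for fruit dehiscent; it defines the ingroup but does not resolve relationships within it.
fused pelvic girdle (derived state '+') is unique to Neois (autapomorphy; uninformative for grouping).
prehensile tail (derived state '-') is unique to Stenilis (autapomorphy; uninformative for grouping).
webbed digits: derived state '-' in Ichnyx and Xiphina only — synapomorphy for {Ichnyx, Xiphina}.
cranial crest: derived state '+' in Ichnyx, Stenilis, and Xiphina only — synapomorphy for {Ichnyx, Stenilis, Xiphina}.
Most parsimonious ingroup topology: (((Ichnyx,Xiphina),Stenilis),Neois).
Neois is sister to the clade containing all other ingroup taxa, so it is the earliest-diverging (most basal) ingroup lineage.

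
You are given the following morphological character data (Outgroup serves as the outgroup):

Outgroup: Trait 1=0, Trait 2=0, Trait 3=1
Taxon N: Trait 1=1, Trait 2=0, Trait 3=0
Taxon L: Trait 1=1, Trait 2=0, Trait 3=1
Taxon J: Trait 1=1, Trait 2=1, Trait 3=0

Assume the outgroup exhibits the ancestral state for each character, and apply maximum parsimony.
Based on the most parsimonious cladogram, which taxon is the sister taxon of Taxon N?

Taxon J

Character polarity is set by the outgroup: the derived state is whichever differs from the outgroup's state, so for Trait 3 the derived state is '0', and for the remaining characters it is '1'.
All ingroup taxa share the derived state '1' for Trait 1; it defines the ingroup but does not resolve relationships within it.
Trait 2: derived state '1' in Taxon J only — an autapomorphy, so it tells us nothing about relationships among taxa.
Only Taxon J and Taxon N show the derived state '0' for Trait 3, supporting them as a clade.
Most parsimonious ingroup topology: (Taxon L,(Taxon N,Taxon J)).
Taxon N and Taxon J form a cherry on this tree, so they are sister taxa.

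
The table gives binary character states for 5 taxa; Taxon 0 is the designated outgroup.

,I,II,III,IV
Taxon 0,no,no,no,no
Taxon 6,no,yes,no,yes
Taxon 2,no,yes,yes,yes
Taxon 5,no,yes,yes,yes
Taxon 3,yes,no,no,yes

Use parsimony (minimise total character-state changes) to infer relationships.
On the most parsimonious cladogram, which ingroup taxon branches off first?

The outgroup has state 'no' for every character, so 'yes' is the derived state throughout.
I (derived state 'yes') is unique to Taxon 3 (autapomorphy; uninformative for grouping).
II (derived state 'yes') is shared by Taxon 2, Taxon 5, and Taxon 6 — a synapomorphy uniting that clade.
Only Taxon 2 and Taxon 5 show the derived state 'yes' for III, supporting them as a clade.
All ingroup taxa share the derived state 'yes' for IV; it defines the ingroup but does not resolve relationships within it.
Most parsimonious ingroup topology: ((Taxon 6,(Taxon 2,Taxon 5)),Taxon 3).
Taxon 3 is sister to the clade containing all other ingroup taxa, so it is the earliest-diverging (most basal) ingroup lineage.

Taxon 3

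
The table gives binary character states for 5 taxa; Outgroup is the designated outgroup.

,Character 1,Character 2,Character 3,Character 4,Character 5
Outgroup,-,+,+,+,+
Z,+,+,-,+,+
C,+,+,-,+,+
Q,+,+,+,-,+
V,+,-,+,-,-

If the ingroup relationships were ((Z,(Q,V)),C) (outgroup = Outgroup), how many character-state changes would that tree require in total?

6

Map each character onto ((Z,(Q,V)),C) (rooted by Outgroup) and count the minimum state changes it requires (Fitch parsimony):
Character 1: 1; Character 2: 1; Character 3: 2; Character 4: 1; Character 5: 1.
Total tree length = 6.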